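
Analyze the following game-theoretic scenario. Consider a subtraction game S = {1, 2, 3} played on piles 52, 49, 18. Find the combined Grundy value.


Subtraction set: {1, 2, 3}
For this subtraction set, G(n) = n mod 4 (period = max + 1 = 4).
Pile 1 (size 52): G(52) = 52 mod 4 = 0
Pile 2 (size 49): G(49) = 49 mod 4 = 1
Pile 3 (size 18): G(18) = 18 mod 4 = 2
Total Grundy value = XOR of all: 0 XOR 1 XOR 2 = 3

3


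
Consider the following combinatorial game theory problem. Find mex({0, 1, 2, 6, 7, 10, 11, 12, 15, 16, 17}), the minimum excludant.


Set = {0, 1, 2, 6, 7, 10, 11, 12, 15, 16, 17}
0 is in the set.
1 is in the set.
2 is in the set.
3 is NOT in the set. This is the mex.
mex = 3

3


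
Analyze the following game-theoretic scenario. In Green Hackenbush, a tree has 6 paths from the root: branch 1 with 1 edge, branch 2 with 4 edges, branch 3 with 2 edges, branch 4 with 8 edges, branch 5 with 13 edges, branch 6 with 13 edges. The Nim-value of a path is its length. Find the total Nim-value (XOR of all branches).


The tree has 6 branches from the ground vertex.
In Green Hackenbush, the Nim-value of a simple path of length k is k.
Branch 1: length 1, Nim-value = 1
Branch 2: length 4, Nim-value = 4
Branch 3: length 2, Nim-value = 2
Branch 4: length 8, Nim-value = 8
Branch 5: length 13, Nim-value = 13
Branch 6: length 13, Nim-value = 13
Total Nim-value = XOR of all branch values:
0 XOR 1 = 1
1 XOR 4 = 5
5 XOR 2 = 7
7 XOR 8 = 15
15 XOR 13 = 2
2 XOR 13 = 15
Nim-value of the tree = 15

15


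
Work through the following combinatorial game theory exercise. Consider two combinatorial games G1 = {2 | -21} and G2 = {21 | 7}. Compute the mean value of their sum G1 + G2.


G1 = {2 | -21}, G2 = {21 | 7}
Each is a switch {a | b} with numbers a > b; its mean value is (a + b)/2, and mean value is additive over game sums: m(G1 + G2) = m(G1) + m(G2).
Mean of G1 = (2 + (-21))/2 = -19/2 = -19/2
Mean of G2 = (21 + (7))/2 = 28/2 = 14
Mean of G1 + G2 = -19/2 + 14 = 9/2

9/2


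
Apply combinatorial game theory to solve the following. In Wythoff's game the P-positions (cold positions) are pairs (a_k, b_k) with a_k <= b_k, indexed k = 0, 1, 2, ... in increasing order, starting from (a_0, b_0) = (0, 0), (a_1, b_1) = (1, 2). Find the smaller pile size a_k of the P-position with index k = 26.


By Wythoff's theorem, a_k = floor(k * phi) and b_k = floor(k * phi^2) = a_k + k, where phi = (1 + sqrt(5))/2 is the golden ratio.
phi = (1 + sqrt(5))/2 = 1.618034
k = 26
k * phi = 26 * 1.618034 = 42.068884
a_26 = floor(k * phi) = 42

42


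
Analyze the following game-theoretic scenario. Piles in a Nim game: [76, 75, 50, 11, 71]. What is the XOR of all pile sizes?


We need the XOR (exclusive or) of all pile sizes.
After XOR-ing pile 1 (size 76): 0 XOR 76 = 76
After XOR-ing pile 2 (size 75): 76 XOR 75 = 7
After XOR-ing pile 3 (size 50): 7 XOR 50 = 53
After XOR-ing pile 4 (size 11): 53 XOR 11 = 62
After XOR-ing pile 5 (size 71): 62 XOR 71 = 121
The Nim-value of this position is 121.

121


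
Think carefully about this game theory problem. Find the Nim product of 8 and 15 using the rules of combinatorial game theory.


Nim multiplication is bilinear over XOR: (u XOR v) * w = (u*w) XOR (v*w).
So we split each operand into its bit components and XOR the pairwise Nim products.
8 = 8 (as XOR of powers of 2).
15 = 1 + 2 + 4 + 8 (as XOR of powers of 2).
Using the standard Nim-product table on single bits:
  2*2 = 3,   2*4 = 8,   2*8 = 12,
  4*4 = 6,   4*8 = 11,  8*8 = 13,
and  1*x = x (identity), k*l = l*k (commutative).
Pairwise Nim products:
  8 * 1 = 8
  8 * 2 = 12
  8 * 4 = 11
  8 * 8 = 13
XOR them: 8 XOR 12 XOR 11 XOR 13 = 2.
Result: 8 * 15 = 2 (in Nim).

2


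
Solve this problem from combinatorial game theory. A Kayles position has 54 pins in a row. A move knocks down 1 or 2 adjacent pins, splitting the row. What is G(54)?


Kayles: a move removes 1 or 2 adjacent pins from a contiguous row.
Removing pins from a row of k leaves two independent rows (a, b) with a + b = k - 1 (one pin) or a + b = k - 2 (two pins); an end removal gives a = 0.
By Sprague-Grundy, G(k) = mex{ G(a) XOR G(b) } over all these splits. G(0) = 0.
G(1): splits (0,0):0^0=0 -> mex({0}) = 1
G(2): splits (0,1):0^1=1 (0,0):0^0=0 -> mex({0, 1}) = 2
G(3): splits (0,2):0^2=2 (1,1):1^1=0 (0,1):0^1=1 -> mex({0, 1, 2}) = 3
G(4): splits (0,3):0^3=3 (1,2):1^2=3 (0,2):0^2=2 (1,1):1^1=0 -> mex({0, 2, 3}) = 1
G(5): splits (0,4):0^1=1 (1,3):1^3=2 (2,2):2^2=0 (0,3):0^3=3 (1,2):1^2=3 -> mex({0, 1, 2, 3}) = 4
G(6) = mex({0, 1, 2, 4}) = 3
G(7) = mex({0, 1, 3, 4, 5}) = 2
G(8) = mex({0, 2, 3, 5, 6}) = 1
G(9) = mex({0, 1, 2, 3, 6, 7}) = 4
G(10) = mex({0, 1, 3, 4, 5, 7}) = 2
G(11) = mex({0, 1, 2, 3, 4, 5}) = 6
G(12) = mex({0, 1, 2, 3, 5, 6, 7}) = 4
G(13) = mex({0, 2, 3, 4, 6, 7}) = 1
G(14) = mex({0, 1, 4, 5, 6, 7}) = 2
G(15) = mex({0, 1, 2, 3, 4, 5, 6}) = 7
G(16) = mex({0, 2, 3, 5, 6, 7}) = 1
G(17) = mex({0, 1, 2, 3, 5, 6, 7}) = 4
G(18) = mex({0, 1, 2, 4, 5, 6}) = 3
G(19) = mex({0, 1, 3, 4, 5, 7}) = 2
G(20) = mex({0, 2, 3, 4, 5, 6, 7}) = 1
G(21) = mex({0, 1, 2, 3, 5, 6, 7}) = 4
G(22) = mex({0, 1, 2, 3, 4, 5, 7}) = 6
G(23) = mex({0, 1, 2, 3, 4, 5, 6}) = 7
G(24) = mex({0, 1, 2, 3, 5, 6, 7}) = 4
G(25) = mex({0, 2, 3, 4, 6, 7}) = 1
G(26) = mex({0, 1, 3, 4, 5, 6, 7}) = 2
G(27) = mex({0, 1, 2, 3, 4, 5, 6, 7}) = 8
G(28) = mex({0, 1, 2, 3, 4, 6, 7, 8}) = 5
G(29) = mex({0, 1, 2, 3, 5, 6, 7, 8, 9}) = 4
G(30) = mex({0, 1, 2, 3, 4, 5, 6, 9, 10}) = 7
G(31) = mex({0, 1, 3, 4, 5, 7, 10, 11}) = 2
G(32) = mex({0, 2, 3, 4, 5, 6, 7, 9, 11}) = 1
G(33) = mex({0, 1, 2, 3, 4, 5, 6, 7, 9, 12}) = 8
G(34) = mex({0, 1, 2, 3, 4, 5, 7, 8, 11, 12}) = 6
G(35) = mex({0, 1, 2, 3, 4, 5, 6, 8, 9, 10, 11}) = 7
G(36) = mex({0, 1, 2, 3, 5, 6, 7, 9, 10}) = 4
G(37) = mex({0, 2, 3, 4, 6, 7, 9, 10, 11, 12}) = 1
G(38) = mex({0, 1, 3, 4, 5, 6, 7, 9, 10, 11, 12}) = 2
G(39) = mex({0, 1, 2, 4, 5, 6, 7, 9, 10, 12, 14}) = 3
G(40) = mex({0, 2, 3, 4, 6, 7, 11, 12, 14}) = 1
G(41) = mex({0, 1, 2, 3, 5, 6, 7, 9, 10, 11, 12}) = 4
G(42) = mex({0, 1, 2, 3, 4, 5, 6, 9, 10}) = 7
G(43) = mex({0, 1, 3, 4, 5, 7, 9, 10, 12, 15}) = 2
G(44) = mex({0, 2, 3, 4, 5, 6, 7, 9, 10, 12, 15}) = 1
G(45) = mex({0, 1, 2, 3, 4, 5, 6, 7, 9, 10, 12, 14}) = 8
G(46) = mex({0, 1, 3, 4, 5, 7, 8, 11, 12, 14}) = 2
G(47) = mex({0, 1, 2, 3, 4, 5, 6, 8, 9, 10, 11, 12}) = 7
G(48) = mex({0, 1, 2, 3, 5, 6, 7, 9, 10}) = 4
G(49) = mex({0, 2, 3, 4, 6, 7, 9, 10, 11, 12, 15}) = 1
G(50) = mex({0, 1, 4, 5, 6, 7, 9, 11, 12, 14, 15}) = 2
G(51) = mex({0, 1, 2, 3, 4, 5, 6, 7, 9, 12, 14, 15}) = 8
G(52) = mex({0, 2, 3, 4, 5, 6, 7, 8, 11, 12, 15}) = 1
G(53) = mex({0, 1, 2, 3, 5, 6, 7, 8, 9, 10, 11, 12}) = 4
G(54) = mex({0, 1, 2, 3, 4, 5, 6, 9, 10}) = 7
Therefore G(54) = 7.

7


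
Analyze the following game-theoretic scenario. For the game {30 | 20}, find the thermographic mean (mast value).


Game = {30 | 20}, a switch {a | b} with numbers a > b.
Its thermograph has left wall a - t and right wall b + t, which meet at t = (a - b)/2, where both equal (a + b)/2. So the mast (mean value) is at (a + b)/2.
Mean = (30 + (20))/2 = 50/2 = 25

25


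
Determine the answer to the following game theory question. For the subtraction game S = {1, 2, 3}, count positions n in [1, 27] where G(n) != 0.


Subtraction set S = {1, 2, 3}, so G(n) = n mod 4.
G(n) = 0 when n is a multiple of 4.
Multiples of 4 in [1, 27]: 6
N-positions (nonzero Grundy) = 27 - 6 = 21

21


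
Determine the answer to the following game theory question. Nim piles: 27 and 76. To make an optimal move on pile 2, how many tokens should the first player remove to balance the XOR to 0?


Piles: 27 and 76
Current XOR: 27 XOR 76 = 87 (non-zero, so this is an N-position).
To make the XOR zero, we need to find a move that balances the piles.
For pile 2 (size 76): target = 76 XOR 87 = 27
We reduce pile 2 from 76 to 27.
Tokens removed: 76 - 27 = 49
Verification: 27 XOR 27 = 0

49


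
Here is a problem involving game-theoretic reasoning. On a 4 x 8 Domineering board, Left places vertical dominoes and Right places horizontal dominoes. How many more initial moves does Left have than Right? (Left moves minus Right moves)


Board is 4 x 8 (rows x cols).
Left (vertical) placements: (rows-1) * cols = 3 * 8 = 24
Right (horizontal) placements: rows * (cols-1) = 4 * 7 = 28
Advantage = Left - Right = 24 - 28 = -4

-4


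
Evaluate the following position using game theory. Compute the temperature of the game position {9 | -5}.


The game is {9 | -5}, a switch {a | b} with numbers a > b.
Cooling {a | b} by t gives {a - t | b + t}, which stops being hot when a - t = b + t, i.e. at t = (a - b)/2. So the temperature of a switch is (a - b)/2.
Temperature = (Left option - Right option) / 2
= (9 - (-5)) / 2
= 14 / 2
= 7

7


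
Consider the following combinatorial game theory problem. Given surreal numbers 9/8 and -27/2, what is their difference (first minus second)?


x = 9/8, y = -27/2
Converting to common denominator: 8
x = 9/8, y = -108/8
x - y = 9/8 - -27/2 = 117/8

117/8


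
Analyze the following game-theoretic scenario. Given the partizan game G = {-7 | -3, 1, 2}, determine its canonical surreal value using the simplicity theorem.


Left options: {-7}, max = -7
Right options: {-3, 1, 2}, min = -3
All options are numbers and max(Left) < min(Right), so by the simplicity theorem the value is the simplest (earliest-born) number strictly between -7 and -3.
Integers -6 through -4 all lie strictly between -7 and -3.
Among integers, the simplest (lowest birthday = smallest |n|; 0 is born on day 0, +-n on day n) is -4.
No non-integer in the interval can be simpler: if x is a non-integer in the interval, then floor(x) or ceil(x) also lies in the interval (the interval contains an integer), and both are proper prefixes of x's sign expansion, i.e. born earlier. So the game value is -4.
Game value = -4

-4


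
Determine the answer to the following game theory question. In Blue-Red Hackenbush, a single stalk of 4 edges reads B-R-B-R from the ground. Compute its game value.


Edges (from ground): B-R-B-R
By Berlekamp's sign-expansion rule, a Blue-Red Hackenbush stalk has the value of the surreal number whose sign sequence is the edge sequence with B -> + and R -> -.
Sign sequence: +-+-
Trace the sign expansion in the surreal number tree, starting from 0:
Edge 1: B (sign +) -> bounds (0, +inf), value = 1
Edge 2: R (sign -) -> bounds (0, 1), value = 1/2
Edge 3: B (sign +) -> bounds (1/2, 1), value = 3/4
Edge 4: R (sign -) -> bounds (1/2, 3/4), value = 5/8
Game value = 5/8

5/8


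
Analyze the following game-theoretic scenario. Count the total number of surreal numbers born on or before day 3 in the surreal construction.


Day 0: {|} = 0 is born. Count = 1.
Day n: the number of surreal numbers born by day n is 2^(n+1) - 1.
By day 0: 2^1 - 1 = 1
By day 1: 2^2 - 1 = 3
By day 2: 2^3 - 1 = 7
By day 3: 2^4 - 1 = 15
By day 3: 15 surreal numbers.

15


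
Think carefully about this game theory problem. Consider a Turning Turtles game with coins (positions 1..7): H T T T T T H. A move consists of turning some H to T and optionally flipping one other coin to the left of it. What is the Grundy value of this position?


Coins: H T T T T T H
Key fact: a single head at position k behaves exactly like a Nim heap of size k (turning it to T and optionally flipping a coin at j < k corresponds to moving the heap from k to j, or to 0), and heads combine as a disjunctive sum (two heads at the same place would cancel, matching j XOR j = 0). So the Nim-value is the XOR of the 1-indexed positions of the heads.
Face-up positions (1-indexed): [1, 7]
XOR 0 with 1: 0 XOR 1 = 1
XOR 1 with 7: 1 XOR 7 = 6
Nim-value = 6

6


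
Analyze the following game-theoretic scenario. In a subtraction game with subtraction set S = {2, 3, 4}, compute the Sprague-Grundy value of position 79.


The subtraction set is S = {2, 3, 4}.
G(k) = mex{ G(k - s) : s in S, s <= k }. We compute iteratively: G(0) = 0.
G(1) = mex({}) = 0
G(2) = mex({0}) = 1
G(3) = mex({0}) = 1
G(4) = mex({0, 1}) = 2
G(5) = mex({0, 1}) = 2
G(6) = mex({1, 2}) = 0
G(7) = mex({1, 2}) = 0
G(8) = mex({0, 2}) = 1
G(9) = mex({0, 2}) = 1
Observe that G(6)..G(9) = 0, 0, 1, 1 repeats G(0)..G(3) = 0, 0, 1, 1.
For k >= max(S) = 4, G(k) is determined by the previous 4 values G(k-4)..G(k-1); a window of 4 consecutive values has recurred shifted by 6, so by induction G(k + 6) = G(k) for all k >= 0: the sequence is periodic from the start with period 6.
One period: G(0..5) = 0, 0, 1, 1, 2, 2.
79 mod 6 = 1, so G(79) = G(1) = 0.

0


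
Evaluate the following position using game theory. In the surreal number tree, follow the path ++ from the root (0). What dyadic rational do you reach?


Sign expansion: ++
Rule: track bounds (lo, hi), initially (-inf, +inf). On '+', the current value becomes lo and we move to the simplest number in (value, hi): value + 1 if hi = +inf, otherwise the midpoint (value + hi)/2. On '-', the current value becomes hi and we move to value - 1 if lo = -inf, otherwise the midpoint (lo + value)/2.
Start at 0.
Step 1: sign = +, move right. Bounds: (0, +inf). Value = 1
Step 2: sign = +, move right. Bounds: (1, +inf). Value = 2
The surreal number with sign expansion ++ is 2.

2


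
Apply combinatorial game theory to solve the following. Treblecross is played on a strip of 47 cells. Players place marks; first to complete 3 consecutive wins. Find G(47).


Treblecross: place X on empty cells; 3-in-a-row wins.
Playing within two cells of an existing X lets the opponent win at once, so sensible play treats the cells i-2..i+2 around each X as dead. The player left with no safe cell loses, so this is a normal-play take-away game on strips of safe cells.
Placing X at cell i (0-indexed) of a strip of k safe cells leaves independent strips of sizes max(0, i-2) and max(0, k-i-3). Hence G(k) = mex{ G(max(0,i-2)) XOR G(max(0,k-i-3)) : 0 <= i < k }, with G(0) = 0.
G(1): splits (0,0):0^0=0 -> mex({0}) = 1
G(2): splits (0,0):0^0=0 -> mex({0}) = 1
G(3): splits (0,0):0^0=0 -> mex({0}) = 1
G(4): splits (0,1):0^1=1 (0,0):0^0=0 -> mex({0, 1}) = 2
G(5): splits (0,2):0^1=1 (0,1):0^1=1 (0,0):0^0=0 -> mex({0, 1}) = 2
G(6) = mex({1}) = 0
G(7) = mex({0, 1, 2}) = 3
G(8) = mex({0, 1, 2}) = 3
G(9) = mex({0, 2}) = 1
G(10) = mex({0, 2, 3}) = 1
G(11) = mex({0, 3}) = 1
G(12) = mex({1, 3}) = 0
G(13) = mex({0, 1, 2, 3}) = 4
G(14) = mex({0, 1, 2}) = 3
G(15) = mex({0, 1, 2}) = 3
G(16) = mex({0, 1, 2, 4}) = 3
G(17) = mex({0, 1, 3, 4}) = 2
G(18) = mex({0, 1, 3, 4}) = 2
G(19) = mex({0, 1, 3, 5}) = 2
G(20) = mex({0, 1, 2, 3, 5}) = 4
G(21) = mex({0, 1, 2, 3, 5}) = 4
G(22) = mex({1, 2, 6}) = 0
G(23) = mex({0, 1, 2, 3, 4, 6}) = 5
G(24) = mex({0, 1, 2, 3, 4}) = 5
G(25) = mex({0, 1, 3, 4, 7}) = 2
G(26) = mex({0, 1, 3, 4, 5, 7}) = 2
G(27) = mex({0, 1, 3, 5}) = 2
G(28) = mex({0, 1, 2, 5}) = 3
G(29) = mex({0, 1, 2, 4, 5, 6}) = 3
G(30) = mex({1, 2, 4, 6}) = 0
G(31) = mex({0, 1, 2, 3, 4, 6}) = 5
G(32) = mex({1, 2, 3, 4, 7}) = 0
G(33) = mex({0, 3, 7}) = 1
G(34) = mex({0, 2, 3, 5, 7}) = 1
G(35) = mex({0, 2, 3, 5, 6}) = 1
G(36) = mex({0, 1, 2, 5, 6}) = 3
G(37) = mex({0, 1, 2, 4, 5, 6}) = 3
G(38) = mex({0, 1, 2, 4}) = 3
G(39) = mex({0, 1, 2, 3, 4, 7}) = 5
G(40) = mex({0, 1, 2, 3, 4, 5, 7}) = 6
G(41) = mex({0, 1, 2, 3, 5, 7}) = 4
G(42) = mex({0, 1, 2, 3, 5, 6, 7}) = 4
G(43) = mex({0, 2, 3, 5, 6}) = 1
G(44) = mex({1, 2, 3, 4, 5, 6}) = 0
G(45) = mex({0, 1, 2, 3, 4, 6, 7}) = 5
G(46) = mex({0, 1, 2, 3, 4, 7}) = 5
G(47) = mex({0, 1, 2, 3, 4, 5, 7}) = 6
Therefore G(47) = 6.

6


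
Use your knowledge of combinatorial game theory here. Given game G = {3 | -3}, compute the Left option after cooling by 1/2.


Original game: {3 | -3} (a switch {a | b} with a > b).
Cooling by t (for t below the temperature (a - b)/2 = 3) taxes each move by t: {a | b} cooled by t is {a - t | b + t}.
Cooling amount: t = 1/2
Cooled Left option: 3 - 1/2 = 5/2
Cooled Right option: -3 + 1/2 = -5/2
Cooled game: {5/2 | -5/2}
Left option = 5/2

5/2


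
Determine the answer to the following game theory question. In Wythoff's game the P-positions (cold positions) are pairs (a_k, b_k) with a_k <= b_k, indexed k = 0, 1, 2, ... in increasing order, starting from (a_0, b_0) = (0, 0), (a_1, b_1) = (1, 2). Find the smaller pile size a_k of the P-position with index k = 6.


By Wythoff's theorem, a_k = floor(k * phi) and b_k = floor(k * phi^2) = a_k + k, where phi = (1 + sqrt(5))/2 is the golden ratio.
phi = (1 + sqrt(5))/2 = 1.618034
k = 6
k * phi = 6 * 1.618034 = 9.708204
a_6 = floor(k * phi) = 9

9


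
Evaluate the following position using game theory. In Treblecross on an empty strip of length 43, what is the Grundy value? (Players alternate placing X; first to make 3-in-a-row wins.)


Treblecross: place X on empty cells; 3-in-a-row wins.
Playing within two cells of an existing X lets the opponent win at once, so sensible play treats the cells i-2..i+2 around each X as dead. The player left with no safe cell loses, so this is a normal-play take-away game on strips of safe cells.
Placing X at cell i (0-indexed) of a strip of k safe cells leaves independent strips of sizes max(0, i-2) and max(0, k-i-3). Hence G(k) = mex{ G(max(0,i-2)) XOR G(max(0,k-i-3)) : 0 <= i < k }, with G(0) = 0.
G(1): splits (0,0):0^0=0 -> mex({0}) = 1
G(2): splits (0,0):0^0=0 -> mex({0}) = 1
G(3): splits (0,0):0^0=0 -> mex({0}) = 1
G(4): splits (0,1):0^1=1 (0,0):0^0=0 -> mex({0, 1}) = 2
G(5): splits (0,2):0^1=1 (0,1):0^1=1 (0,0):0^0=0 -> mex({0, 1}) = 2
G(6) = mex({1}) = 0
G(7) = mex({0, 1, 2}) = 3
G(8) = mex({0, 1, 2}) = 3
G(9) = mex({0, 2}) = 1
G(10) = mex({0, 2, 3}) = 1
G(11) = mex({0, 3}) = 1
G(12) = mex({1, 3}) = 0
G(13) = mex({0, 1, 2, 3}) = 4
G(14) = mex({0, 1, 2}) = 3
G(15) = mex({0, 1, 2}) = 3
G(16) = mex({0, 1, 2, 4}) = 3
G(17) = mex({0, 1, 3, 4}) = 2
G(18) = mex({0, 1, 3, 4}) = 2
G(19) = mex({0, 1, 3, 5}) = 2
G(20) = mex({0, 1, 2, 3, 5}) = 4
G(21) = mex({0, 1, 2, 3, 5}) = 4
G(22) = mex({1, 2, 6}) = 0
G(23) = mex({0, 1, 2, 3, 4, 6}) = 5
G(24) = mex({0, 1, 2, 3, 4}) = 5
G(25) = mex({0, 1, 3, 4, 7}) = 2
G(26) = mex({0, 1, 3, 4, 5, 7}) = 2
G(27) = mex({0, 1, 3, 5}) = 2
G(28) = mex({0, 1, 2, 5}) = 3
G(29) = mex({0, 1, 2, 4, 5, 6}) = 3
G(30) = mex({1, 2, 4, 6}) = 0
G(31) = mex({0, 1, 2, 3, 4, 6}) = 5
G(32) = mex({1, 2, 3, 4, 7}) = 0
G(33) = mex({0, 3, 7}) = 1
G(34) = mex({0, 2, 3, 5, 7}) = 1
G(35) = mex({0, 2, 3, 5, 6}) = 1
G(36) = mex({0, 1, 2, 5, 6}) = 3
G(37) = mex({0, 1, 2, 4, 5, 6}) = 3
G(38) = mex({0, 1, 2, 4}) = 3
G(39) = mex({0, 1, 2, 3, 4, 7}) = 5
G(40) = mex({0, 1, 2, 3, 4, 5, 7}) = 6
G(41) = mex({0, 1, 2, 3, 5, 7}) = 4
G(42) = mex({0, 1, 2, 3, 5, 6, 7}) = 4
G(43) = mex({0, 2, 3, 5, 6}) = 1
Therefore G(43) = 1.

1


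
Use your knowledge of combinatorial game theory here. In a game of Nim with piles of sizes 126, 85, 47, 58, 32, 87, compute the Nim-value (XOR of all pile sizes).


We need the XOR (exclusive or) of all pile sizes.
After XOR-ing pile 1 (size 126): 0 XOR 126 = 126
After XOR-ing pile 2 (size 85): 126 XOR 85 = 43
After XOR-ing pile 3 (size 47): 43 XOR 47 = 4
After XOR-ing pile 4 (size 58): 4 XOR 58 = 62
After XOR-ing pile 5 (size 32): 62 XOR 32 = 30
After XOR-ing pile 6 (size 87): 30 XOR 87 = 73
The Nim-value of this position is 73.

73


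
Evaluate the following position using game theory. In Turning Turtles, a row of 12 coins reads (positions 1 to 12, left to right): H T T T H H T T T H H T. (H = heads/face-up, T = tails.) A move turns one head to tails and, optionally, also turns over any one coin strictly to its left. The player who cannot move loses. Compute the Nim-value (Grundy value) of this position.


Coins: H T T T H H T T T H H T
Key fact: a single head at position k behaves exactly like a Nim heap of size k (turning it to T and optionally flipping a coin at j < k corresponds to moving the heap from k to j, or to 0), and heads combine as a disjunctive sum (two heads at the same place would cancel, matching j XOR j = 0). So the Nim-value is the XOR of the 1-indexed positions of the heads.
Face-up positions (1-indexed): [1, 5, 6, 10, 11]
XOR 0 with 1: 0 XOR 1 = 1
XOR 1 with 5: 1 XOR 5 = 4
XOR 4 with 6: 4 XOR 6 = 2
XOR 2 with 10: 2 XOR 10 = 8
XOR 8 with 11: 8 XOR 11 = 3
Nim-value = 3

3


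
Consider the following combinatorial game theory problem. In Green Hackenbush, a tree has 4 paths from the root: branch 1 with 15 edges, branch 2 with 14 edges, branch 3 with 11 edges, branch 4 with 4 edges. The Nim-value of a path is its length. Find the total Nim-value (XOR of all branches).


The tree has 4 branches from the ground vertex.
In Green Hackenbush, the Nim-value of a simple path of length k is k.
Branch 1: length 15, Nim-value = 15
Branch 2: length 14, Nim-value = 14
Branch 3: length 11, Nim-value = 11
Branch 4: length 4, Nim-value = 4
Total Nim-value = XOR of all branch values:
0 XOR 15 = 15
15 XOR 14 = 1
1 XOR 11 = 10
10 XOR 4 = 14
Nim-value of the tree = 14

14


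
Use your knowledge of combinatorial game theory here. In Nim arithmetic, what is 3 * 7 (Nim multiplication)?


Nim multiplication is bilinear over XOR: (u XOR v) * w = (u*w) XOR (v*w).
So we split each operand into its bit components and XOR the pairwise Nim products.
3 = 1 + 2 (as XOR of powers of 2).
7 = 1 + 2 + 4 (as XOR of powers of 2).
Using the standard Nim-product table on single bits:
  2*2 = 3,   2*4 = 8,   2*8 = 12,
  4*4 = 6,   4*8 = 11,  8*8 = 13,
and  1*x = x (identity), k*l = l*k (commutative).
Pairwise Nim products:
  1 * 1 = 1
  1 * 2 = 2
  1 * 4 = 4
  2 * 1 = 2
  2 * 2 = 3
  2 * 4 = 8
XOR them: 1 XOR 2 XOR 4 XOR 2 XOR 3 XOR 8 = 14.
Result: 3 * 7 = 14 (in Nim).

14


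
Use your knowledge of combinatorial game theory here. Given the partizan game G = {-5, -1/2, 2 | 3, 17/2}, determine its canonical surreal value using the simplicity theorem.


Left options: {-5, -1/2, 2}, max = 2
Right options: {3, 17/2}, min = 3
All options are numbers and max(Left) < min(Right), so by the simplicity theorem the value is the simplest (earliest-born) number strictly between 2 and 3.
No integer lies strictly between 2 and 3, so the value is the dyadic rational m/2^k in the interval with the smallest k (then m odd); search k = 1, 2, ...:
Denominator 2: 5/2 lies strictly between 2 and 3 -- found.
The simplest number in the interval is 5/2.
Game value = 5/2

5/2


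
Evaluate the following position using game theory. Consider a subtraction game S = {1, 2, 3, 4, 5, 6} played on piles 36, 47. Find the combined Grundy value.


Subtraction set: {1, 2, 3, 4, 5, 6}
For this subtraction set, G(n) = n mod 7 (period = max + 1 = 7).
Pile 1 (size 36): G(36) = 36 mod 7 = 1
Pile 2 (size 47): G(47) = 47 mod 7 = 5
Total Grundy value = XOR of all: 1 XOR 5 = 4

4


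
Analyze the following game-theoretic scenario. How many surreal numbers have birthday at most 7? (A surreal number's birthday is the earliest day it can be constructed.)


Day 0: {|} = 0 is born. Count = 1.
Day n: the number of surreal numbers born by day n is 2^(n+1) - 1.
By day 0: 2^1 - 1 = 1
By day 1: 2^2 - 1 = 3
By day 2: 2^3 - 1 = 7
By day 3: 2^4 - 1 = 15
By day 4: 2^5 - 1 = 31
By day 5: 2^6 - 1 = 63
By day 6: 2^7 - 1 = 127
By day 7: 2^8 - 1 = 255
By day 7: 255 surreal numbers.

255


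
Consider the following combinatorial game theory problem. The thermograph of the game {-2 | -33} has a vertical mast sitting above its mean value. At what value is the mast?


Game = {-2 | -33}, a switch {a | b} with numbers a > b.
Its thermograph has left wall a - t and right wall b + t, which meet at t = (a - b)/2, where both equal (a + b)/2. So the mast (mean value) is at (a + b)/2.
Mean = (-2 + (-33))/2 = -35/2 = -35/2

-35/2


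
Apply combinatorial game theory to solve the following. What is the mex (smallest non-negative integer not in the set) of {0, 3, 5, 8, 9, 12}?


Set = {0, 3, 5, 8, 9, 12}
0 is in the set.
1 is NOT in the set. This is the mex.
mex = 1

1


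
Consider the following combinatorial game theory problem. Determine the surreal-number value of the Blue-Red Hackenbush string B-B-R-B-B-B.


Edges (from ground): B-B-R-B-B-B
By Berlekamp's sign-expansion rule, a Blue-Red Hackenbush stalk has the value of the surreal number whose sign sequence is the edge sequence with B -> + and R -> -.
Sign sequence: ++-+++
Trace the sign expansion in the surreal number tree, starting from 0:
Edge 1: B (sign +) -> bounds (0, +inf), value = 1
Edge 2: B (sign +) -> bounds (1, +inf), value = 2
Edge 3: R (sign -) -> bounds (1, 2), value = 3/2
Edge 4: B (sign +) -> bounds (3/2, 2), value = 7/4
Edge 5: B (sign +) -> bounds (7/4, 2), value = 15/8
Edge 6: B (sign +) -> bounds (15/8, 2), value = 31/16
Game value = 31/16

31/16


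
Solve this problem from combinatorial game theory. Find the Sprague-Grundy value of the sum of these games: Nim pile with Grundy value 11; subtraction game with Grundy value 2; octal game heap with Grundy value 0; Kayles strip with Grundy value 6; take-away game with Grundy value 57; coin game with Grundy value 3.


By the Sprague-Grundy theorem, the Grundy value of a sum of games is the XOR of individual Grundy values.
Nim pile: Grundy value = 11. Running XOR: 0 XOR 11 = 11
subtraction game: Grundy value = 2. Running XOR: 11 XOR 2 = 9
octal game heap: Grundy value = 0. Running XOR: 9 XOR 0 = 9
Kayles strip: Grundy value = 6. Running XOR: 9 XOR 6 = 15
take-away game: Grundy value = 57. Running XOR: 15 XOR 57 = 54
coin game: Grundy value = 3. Running XOR: 54 XOR 3 = 53
The combined Grundy value is 53.

53


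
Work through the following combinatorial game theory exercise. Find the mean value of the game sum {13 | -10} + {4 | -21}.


G1 = {13 | -10}, G2 = {4 | -21}
Each is a switch {a | b} with numbers a > b; its mean value is (a + b)/2, and mean value is additive over game sums: m(G1 + G2) = m(G1) + m(G2).
Mean of G1 = (13 + (-10))/2 = 3/2 = 3/2
Mean of G2 = (4 + (-21))/2 = -17/2 = -17/2
Mean of G1 + G2 = 3/2 + -17/2 = -7

-7


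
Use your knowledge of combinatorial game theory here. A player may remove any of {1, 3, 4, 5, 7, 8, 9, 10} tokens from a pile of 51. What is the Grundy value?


The subtraction set is S = {1, 3, 4, 5, 7, 8, 9, 10}.
G(k) = mex{ G(k - s) : s in S, s <= k }. We compute iteratively: G(0) = 0.
G(1) = mex({0}) = 1
G(2) = mex({1}) = 0
G(3) = mex({0}) = 1
G(4) = mex({0, 1}) = 2
G(5) = mex({0, 1, 2}) = 3
G(6) = mex({0, 1, 3}) = 2
G(7) = mex({0, 1, 2}) = 3
G(8) = mex({0, 1, 2, 3}) = 4
G(9) = mex({0, 1, 2, 3, 4}) = 5
G(10) = mex({0, 1, 2, 3, 5}) = 4
G(11) = mex({0, 1, 2, 3, 4}) = 5
G(12) = mex({0, 1, 2, 3, 4, 5}) = 6
G(13) = mex({1, 2, 3, 4, 5, 6}) = 0
G(14) = mex({0, 2, 3, 4, 5}) = 1
G(15) = mex({1, 2, 3, 4, 5, 6}) = 0
G(16) = mex({0, 2, 3, 4, 5, 6}) = 1
G(17) = mex({0, 1, 3, 4, 5, 6}) = 2
G(18) = mex({0, 1, 2, 4, 5}) = 3
G(19) = mex({0, 1, 3, 4, 5, 6}) = 2
G(20) = mex({0, 1, 2, 4, 5, 6}) = 3
G(21) = mex({0, 1, 2, 3, 5, 6}) = 4
G(22) = mex({0, 1, 2, 3, 4, 6}) = 5
Observe that G(13)..G(22) = 0, 1, 0, 1, 2, 3, 2, 3, 4, 5 repeats G(0)..G(9) = 0, 1, 0, 1, 2, 3, 2, 3, 4, 5.
For k >= max(S) = 10, G(k) is determined by the previous 10 values G(k-10)..G(k-1); a window of 10 consecutive values has recurred shifted by 13, so by induction G(k + 13) = G(k) for all k >= 0: the sequence is periodic from the start with period 13.
One period: G(0..12) = 0, 1, 0, 1, 2, 3, 2, 3, 4, 5, 4, 5, 6.
51 mod 13 = 12, so G(51) = G(12) = 6.

6


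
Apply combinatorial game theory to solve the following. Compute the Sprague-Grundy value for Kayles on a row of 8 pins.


Kayles: a move removes 1 or 2 adjacent pins from a contiguous row.
Removing pins from a row of k leaves two independent rows (a, b) with a + b = k - 1 (one pin) or a + b = k - 2 (two pins); an end removal gives a = 0.
By Sprague-Grundy, G(k) = mex{ G(a) XOR G(b) } over all these splits. G(0) = 0.
G(1): splits (0,0):0^0=0 -> mex({0}) = 1
G(2): splits (0,1):0^1=1 (0,0):0^0=0 -> mex({0, 1}) = 2
G(3): splits (0,2):0^2=2 (1,1):1^1=0 (0,1):0^1=1 -> mex({0, 1, 2}) = 3
G(4): splits (0,3):0^3=3 (1,2):1^2=3 (0,2):0^2=2 (1,1):1^1=0 -> mex({0, 2, 3}) = 1
G(5): splits (0,4):0^1=1 (1,3):1^3=2 (2,2):2^2=0 (0,3):0^3=3 (1,2):1^2=3 -> mex({0, 1, 2, 3}) = 4
G(6) = mex({0, 1, 2, 4}) = 3
G(7) = mex({0, 1, 3, 4, 5}) = 2
G(8) = mex({0, 2, 3, 5, 6}) = 1
Therefore G(8) = 1.

1


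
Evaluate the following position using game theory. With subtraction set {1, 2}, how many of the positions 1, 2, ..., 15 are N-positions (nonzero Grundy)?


Subtraction set S = {1, 2}, so G(n) = n mod 3.
G(n) = 0 when n is a multiple of 3.
Multiples of 3 in [1, 15]: 5
N-positions (nonzero Grundy) = 15 - 5 = 10

10


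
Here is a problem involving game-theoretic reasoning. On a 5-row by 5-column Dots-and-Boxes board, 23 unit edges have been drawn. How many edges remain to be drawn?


Grid: 5 x 5 boxes, i.e. 6 rows and 6 columns of dots.
Horizontal edges: (rows + 1) * cols = 6 * 5 = 30
Vertical edges: rows * (cols + 1) = 5 * 6 = 30
Total edges: 30 + 30 = 60
Edges drawn: 23
Remaining: 60 - 23 = 37

37


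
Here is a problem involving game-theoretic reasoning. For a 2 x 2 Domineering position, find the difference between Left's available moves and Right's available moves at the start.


Board is 2 x 2 (rows x cols).
Left (vertical) placements: (rows-1) * cols = 1 * 2 = 2
Right (horizontal) placements: rows * (cols-1) = 2 * 1 = 2
Advantage = Left - Right = 2 - 2 = 0

0


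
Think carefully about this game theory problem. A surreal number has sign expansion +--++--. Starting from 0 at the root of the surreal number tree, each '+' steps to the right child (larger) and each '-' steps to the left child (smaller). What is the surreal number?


Sign expansion: +--++--
Rule: track bounds (lo, hi), initially (-inf, +inf). On '+', the current value becomes lo and we move to the simplest number in (value, hi): value + 1 if hi = +inf, otherwise the midpoint (value + hi)/2. On '-', the current value becomes hi and we move to value - 1 if lo = -inf, otherwise the midpoint (lo + value)/2.
Start at 0.
Step 1: sign = +, move right. Bounds: (0, +inf). Value = 1
Step 2: sign = -, move left. Bounds: (0, 1). Value = 1/2
Step 3: sign = -, move left. Bounds: (0, 1/2). Value = 1/4
Step 4: sign = +, move right. Bounds: (1/4, 1/2). Value = 3/8
Step 5: sign = +, move right. Bounds: (3/8, 1/2). Value = 7/16
Step 6: sign = -, move left. Bounds: (3/8, 7/16). Value = 13/32
Step 7: sign = -, move left. Bounds: (3/8, 13/32). Value = 25/64
The surreal number with sign expansion +--++-- is 25/64.

25/64


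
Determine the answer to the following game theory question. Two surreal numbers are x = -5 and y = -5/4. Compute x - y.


x = -5, y = -5/4
Converting to common denominator: 4
x = -20/4, y = -5/4
x - y = -5 - -5/4 = -15/4

-15/4


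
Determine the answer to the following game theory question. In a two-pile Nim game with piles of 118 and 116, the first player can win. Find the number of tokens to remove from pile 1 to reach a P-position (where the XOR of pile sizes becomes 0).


Piles: 118 and 116
Current XOR: 118 XOR 116 = 2 (non-zero, so this is an N-position).
To make the XOR zero, we need to find a move that balances the piles.
For pile 1 (size 118): target = 118 XOR 2 = 116
We reduce pile 1 from 118 to 116.
Tokens removed: 118 - 116 = 2
Verification: 116 XOR 116 = 0

2


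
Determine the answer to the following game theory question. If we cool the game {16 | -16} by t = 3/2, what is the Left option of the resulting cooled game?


Original game: {16 | -16} (a switch {a | b} with a > b).
Cooling by t (for t below the temperature (a - b)/2 = 16) taxes each move by t: {a | b} cooled by t is {a - t | b + t}.
Cooling amount: t = 3/2
Cooled Left option: 16 - 3/2 = 29/2
Cooled Right option: -16 + 3/2 = -29/2
Cooled game: {29/2 | -29/2}
Left option = 29/2

29/2


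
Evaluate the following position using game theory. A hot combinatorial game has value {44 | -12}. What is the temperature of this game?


The game is {44 | -12}, a switch {a | b} with numbers a > b.
Cooling {a | b} by t gives {a - t | b + t}, which stops being hot when a - t = b + t, i.e. at t = (a - b)/2. So the temperature of a switch is (a - b)/2.
Temperature = (Left option - Right option) / 2
= (44 - (-12)) / 2
= 56 / 2
= 28

28


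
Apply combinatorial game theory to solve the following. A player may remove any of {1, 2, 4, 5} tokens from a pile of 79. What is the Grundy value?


The subtraction set is S = {1, 2, 4, 5}.
G(k) = mex{ G(k - s) : s in S, s <= k }. We compute iteratively: G(0) = 0.
G(1) = mex({0}) = 1
G(2) = mex({0, 1}) = 2
G(3) = mex({1, 2}) = 0
G(4) = mex({0, 2}) = 1
G(5) = mex({0, 1}) = 2
G(6) = mex({1, 2}) = 0
G(7) = mex({0, 2}) = 1
Observe that G(3)..G(7) = 0, 1, 2, 0, 1 repeats G(0)..G(4) = 0, 1, 2, 0, 1.
For k >= max(S) = 5, G(k) is determined by the previous 5 values G(k-5)..G(k-1); a window of 5 consecutive values has recurred shifted by 3, so by induction G(k + 3) = G(k) for all k >= 0: the sequence is periodic from the start with period 3.
One period: G(0..2) = 0, 1, 2.
79 mod 3 = 1, so G(79) = G(1) = 1.

1


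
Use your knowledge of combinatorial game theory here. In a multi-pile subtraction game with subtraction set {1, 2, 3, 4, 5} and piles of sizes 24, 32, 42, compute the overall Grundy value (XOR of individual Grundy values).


Subtraction set: {1, 2, 3, 4, 5}
For this subtraction set, G(n) = n mod 6 (period = max + 1 = 6).
Pile 1 (size 24): G(24) = 24 mod 6 = 0
Pile 2 (size 32): G(32) = 32 mod 6 = 2
Pile 3 (size 42): G(42) = 42 mod 6 = 0
Total Grundy value = XOR of all: 0 XOR 2 XOR 0 = 2

2


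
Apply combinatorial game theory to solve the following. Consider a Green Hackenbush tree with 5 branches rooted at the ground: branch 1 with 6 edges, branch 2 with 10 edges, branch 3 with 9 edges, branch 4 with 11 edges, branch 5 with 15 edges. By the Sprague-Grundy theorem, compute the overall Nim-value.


The tree has 5 branches from the ground vertex.
In Green Hackenbush, the Nim-value of a simple path of length k is k.
Branch 1: length 6, Nim-value = 6
Branch 2: length 10, Nim-value = 10
Branch 3: length 9, Nim-value = 9
Branch 4: length 11, Nim-value = 11
Branch 5: length 15, Nim-value = 15
Total Nim-value = XOR of all branch values:
0 XOR 6 = 6
6 XOR 10 = 12
12 XOR 9 = 5
5 XOR 11 = 14
14 XOR 15 = 1
Nim-value of the tree = 1

1


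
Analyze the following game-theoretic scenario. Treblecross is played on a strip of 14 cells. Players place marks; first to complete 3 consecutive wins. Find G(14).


Treblecross: place X on empty cells; 3-in-a-row wins.
Playing within two cells of an existing X lets the opponent win at once, so sensible play treats the cells i-2..i+2 around each X as dead. The player left with no safe cell loses, so this is a normal-play take-away game on strips of safe cells.
Placing X at cell i (0-indexed) of a strip of k safe cells leaves independent strips of sizes max(0, i-2) and max(0, k-i-3). Hence G(k) = mex{ G(max(0,i-2)) XOR G(max(0,k-i-3)) : 0 <= i < k }, with G(0) = 0.
G(1): splits (0,0):0^0=0 -> mex({0}) = 1
G(2): splits (0,0):0^0=0 -> mex({0}) = 1
G(3): splits (0,0):0^0=0 -> mex({0}) = 1
G(4): splits (0,1):0^1=1 (0,0):0^0=0 -> mex({0, 1}) = 2
G(5): splits (0,2):0^1=1 (0,1):0^1=1 (0,0):0^0=0 -> mex({0, 1}) = 2
G(6) = mex({1}) = 0
G(7) = mex({0, 1, 2}) = 3
G(8) = mex({0, 1, 2}) = 3
G(9) = mex({0, 2}) = 1
G(10) = mex({0, 2, 3}) = 1
G(11) = mex({0, 3}) = 1
G(12) = mex({1, 3}) = 0
G(13) = mex({0, 1, 2, 3}) = 4
G(14) = mex({0, 1, 2}) = 3
Therefore G(14) = 3.

3


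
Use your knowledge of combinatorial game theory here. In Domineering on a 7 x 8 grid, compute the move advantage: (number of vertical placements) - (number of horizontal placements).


Board is 7 x 8 (rows x cols).
Left (vertical) placements: (rows-1) * cols = 6 * 8 = 48
Right (horizontal) placements: rows * (cols-1) = 7 * 7 = 49
Advantage = Left - Right = 48 - 49 = -1

-1


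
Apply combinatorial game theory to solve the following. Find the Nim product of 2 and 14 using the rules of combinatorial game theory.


Nim multiplication is bilinear over XOR: (u XOR v) * w = (u*w) XOR (v*w).
So we split each operand into its bit components and XOR the pairwise Nim products.
2 = 2 (as XOR of powers of 2).
14 = 2 + 4 + 8 (as XOR of powers of 2).
Using the standard Nim-product table on single bits:
  2*2 = 3,   2*4 = 8,   2*8 = 12,
  4*4 = 6,   4*8 = 11,  8*8 = 13,
and  1*x = x (identity), k*l = l*k (commutative).
Pairwise Nim products:
  2 * 2 = 3
  2 * 4 = 8
  2 * 8 = 12
XOR them: 3 XOR 8 XOR 12 = 7.
Result: 2 * 14 = 7 (in Nim).

7


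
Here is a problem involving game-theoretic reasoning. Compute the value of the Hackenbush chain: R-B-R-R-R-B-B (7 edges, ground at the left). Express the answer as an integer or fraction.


Edges (from ground): R-B-R-R-R-B-B
By Berlekamp's sign-expansion rule, a Blue-Red Hackenbush stalk has the value of the surreal number whose sign sequence is the edge sequence with B -> + and R -> -.
Sign sequence: -+---++
Trace the sign expansion in the surreal number tree, starting from 0:
Edge 1: R (sign -) -> bounds (-inf, 0), value = -1
Edge 2: B (sign +) -> bounds (-1, 0), value = -1/2
Edge 3: R (sign -) -> bounds (-1, -1/2), value = -3/4
Edge 4: R (sign -) -> bounds (-1, -3/4), value = -7/8
Edge 5: R (sign -) -> bounds (-1, -7/8), value = -15/16
Edge 6: B (sign +) -> bounds (-15/16, -7/8), value = -29/32
Edge 7: B (sign +) -> bounds (-29/32, -7/8), value = -57/64
Game value = -57/64

-57/64


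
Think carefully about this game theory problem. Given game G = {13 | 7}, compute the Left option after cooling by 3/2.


Original game: {13 | 7} (a switch {a | b} with a > b).
Cooling by t (for t below the temperature (a - b)/2 = 3) taxes each move by t: {a | b} cooled by t is {a - t | b + t}.
Cooling amount: t = 3/2
Cooled Left option: 13 - 3/2 = 23/2
Cooled Right option: 7 + 3/2 = 17/2
Cooled game: {23/2 | 17/2}
Left option = 23/2

23/2


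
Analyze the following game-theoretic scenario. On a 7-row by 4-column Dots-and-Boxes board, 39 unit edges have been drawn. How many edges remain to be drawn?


Grid: 7 x 4 boxes, i.e. 8 rows and 5 columns of dots.
Horizontal edges: (rows + 1) * cols = 8 * 4 = 32
Vertical edges: rows * (cols + 1) = 7 * 5 = 35
Total edges: 32 + 35 = 67
Edges drawn: 39
Remaining: 67 - 39 = 28

28


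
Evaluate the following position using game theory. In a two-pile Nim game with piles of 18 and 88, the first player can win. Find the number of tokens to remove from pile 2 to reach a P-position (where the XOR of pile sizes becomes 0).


Piles: 18 and 88
Current XOR: 18 XOR 88 = 74 (non-zero, so this is an N-position).
To make the XOR zero, we need to find a move that balances the piles.
For pile 2 (size 88): target = 88 XOR 74 = 18
We reduce pile 2 from 88 to 18.
Tokens removed: 88 - 18 = 70
Verification: 18 XOR 18 = 0

70


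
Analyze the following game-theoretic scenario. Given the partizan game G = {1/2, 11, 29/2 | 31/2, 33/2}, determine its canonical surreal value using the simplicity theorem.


Left options: {1/2, 11, 29/2}, max = 29/2
Right options: {31/2, 33/2}, min = 31/2
All options are numbers and max(Left) < min(Right), so by the simplicity theorem the value is the simplest (earliest-born) number strictly between 29/2 and 31/2.
The only integer strictly between 29/2 and 31/2 is 15.
No non-integer in the interval can be simpler: if x is a non-integer in the interval, then floor(x) or ceil(x) also lies in the interval (the interval contains an integer), and both are proper prefixes of x's sign expansion, i.e. born earlier. So the game value is 15.
Game value = 15

15


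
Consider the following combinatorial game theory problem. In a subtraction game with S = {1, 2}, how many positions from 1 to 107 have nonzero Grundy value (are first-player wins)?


Subtraction set S = {1, 2}, so G(n) = n mod 3.
G(n) = 0 when n is a multiple of 3.
Multiples of 3 in [1, 107]: 35
N-positions (nonzero Grundy) = 107 - 35 = 72

72


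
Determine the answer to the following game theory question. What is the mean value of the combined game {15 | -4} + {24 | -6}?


G1 = {15 | -4}, G2 = {24 | -6}
Each is a switch {a | b} with numbers a > b; its mean value is (a + b)/2, and mean value is additive over game sums: m(G1 + G2) = m(G1) + m(G2).
Mean of G1 = (15 + (-4))/2 = 11/2 = 11/2
Mean of G2 = (24 + (-6))/2 = 18/2 = 9
Mean of G1 + G2 = 11/2 + 9 = 29/2

29/2


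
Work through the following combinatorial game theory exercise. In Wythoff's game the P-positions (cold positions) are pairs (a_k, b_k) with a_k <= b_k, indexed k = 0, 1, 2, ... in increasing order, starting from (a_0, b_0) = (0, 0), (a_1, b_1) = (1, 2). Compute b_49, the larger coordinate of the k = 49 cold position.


By Wythoff's theorem, a_k = floor(k * phi) and b_k = floor(k * phi^2) = a_k + k, where phi = (1 + sqrt(5))/2 is the golden ratio.
phi = (1 + sqrt(5))/2 = 1.618034
phi^2 = phi + 1 = 2.618034
k = 49
k * phi^2 = 49 * 2.618034 = 128.283665
b_49 = floor(k * phi^2) = 128 (check: a_49 + k = 79 + 49 = 128)

128
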